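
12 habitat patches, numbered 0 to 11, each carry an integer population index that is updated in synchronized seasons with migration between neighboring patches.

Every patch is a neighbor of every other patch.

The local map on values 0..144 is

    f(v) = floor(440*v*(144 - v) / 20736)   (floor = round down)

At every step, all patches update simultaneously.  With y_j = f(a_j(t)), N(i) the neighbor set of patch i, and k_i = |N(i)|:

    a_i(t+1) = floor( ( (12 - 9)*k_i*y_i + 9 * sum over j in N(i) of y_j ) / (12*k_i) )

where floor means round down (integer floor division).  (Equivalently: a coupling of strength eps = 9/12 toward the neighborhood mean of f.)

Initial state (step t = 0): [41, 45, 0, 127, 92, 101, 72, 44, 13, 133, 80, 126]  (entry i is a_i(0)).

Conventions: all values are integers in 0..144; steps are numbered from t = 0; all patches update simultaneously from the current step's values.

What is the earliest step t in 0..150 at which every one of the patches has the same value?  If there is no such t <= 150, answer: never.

Simulating step by step:
t=0: [41, 45, 0, 127, 92, 101, 72, 44, 13, 133, 80, 126]  (not all equal)
t=1: [73, 74, 57, 65, 76, 74, 77, 74, 64, 63, 77, 66]  (not all equal)
t=2: [108, 108, 107, 108, 108, 108, 108, 108, 108, 108, 108, 108]  (not all equal)
t=3: [82, 82, 82, 82, 82, 82, 82, 82, 82, 82, 82, 82]  (all equal)

Answer: 3
Key observation: Synchronization is absorbing here: once all patches are equal they stay equal, and step 3 is the first all-equal step.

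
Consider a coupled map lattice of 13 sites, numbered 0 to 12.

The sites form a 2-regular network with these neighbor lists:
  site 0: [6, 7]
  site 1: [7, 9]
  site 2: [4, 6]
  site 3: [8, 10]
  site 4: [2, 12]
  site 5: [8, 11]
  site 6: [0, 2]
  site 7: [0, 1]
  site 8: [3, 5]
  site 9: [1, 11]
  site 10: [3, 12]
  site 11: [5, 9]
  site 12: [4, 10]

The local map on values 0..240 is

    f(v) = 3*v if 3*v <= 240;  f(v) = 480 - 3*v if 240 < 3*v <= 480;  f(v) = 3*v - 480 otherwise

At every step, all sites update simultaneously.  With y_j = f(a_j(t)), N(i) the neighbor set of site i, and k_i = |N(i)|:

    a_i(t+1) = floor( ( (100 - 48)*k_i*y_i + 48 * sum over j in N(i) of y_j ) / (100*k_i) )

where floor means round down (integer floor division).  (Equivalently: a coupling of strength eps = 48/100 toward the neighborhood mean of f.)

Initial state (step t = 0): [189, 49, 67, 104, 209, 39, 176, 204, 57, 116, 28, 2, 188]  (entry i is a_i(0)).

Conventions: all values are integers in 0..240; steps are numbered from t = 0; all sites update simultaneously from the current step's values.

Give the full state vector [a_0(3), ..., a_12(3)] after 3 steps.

Simulating step by step:
t=0: [189, 49, 67, 104, 209, 39, 176, 204, 57, 116, 28, 2, 188]
t=1: [88, 139, 151, 148, 144, 103, 94, 124, 157, 105, 104, 62, 99]
t=2: [185, 98, 73, 61, 75, 135, 161, 123, 54, 145, 139, 177, 147]
t=3: [66, 134, 168, 149, 178, 90, 72, 120, 146, 80, 86, 55, 89]

Answer: [66, 134, 168, 149, 178, 90, 72, 120, 146, 80, 86, 55, 89]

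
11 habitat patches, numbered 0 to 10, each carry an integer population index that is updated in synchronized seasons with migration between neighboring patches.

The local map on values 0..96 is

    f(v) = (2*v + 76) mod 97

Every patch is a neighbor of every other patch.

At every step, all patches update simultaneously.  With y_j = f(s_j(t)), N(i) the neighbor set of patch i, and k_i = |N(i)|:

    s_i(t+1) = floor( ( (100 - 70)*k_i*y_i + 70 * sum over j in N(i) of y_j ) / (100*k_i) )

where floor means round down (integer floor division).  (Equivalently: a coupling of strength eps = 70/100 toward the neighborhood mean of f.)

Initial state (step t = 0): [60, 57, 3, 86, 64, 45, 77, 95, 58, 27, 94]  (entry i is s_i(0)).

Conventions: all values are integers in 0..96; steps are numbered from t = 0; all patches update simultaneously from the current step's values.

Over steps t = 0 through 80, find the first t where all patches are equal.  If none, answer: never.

Simulating step by step:
t=0: [60, 57, 3, 86, 64, 45, 77, 95, 58, 27, 94]  (not all equal)
t=1: [43, 64, 61, 55, 45, 58, 51, 59, 64, 50, 59]  (not all equal)
t=2: [50, 37, 36, 55, 51, 56, 53, 35, 37, 53, 35]  (not all equal)
t=3: [71, 65, 65, 74, 72, 74, 73, 64, 65, 73, 64]  (not all equal)
t=4: [21, 18, 18, 22, 21, 22, 21, 17, 18, 21, 17]  (not all equal)
t=5: [18, 17, 17, 19, 18, 19, 18, 17, 17, 18, 17]  (not all equal)
t=6: [14, 14, 14, 15, 14, 15, 14, 14, 14, 14, 14]  (not all equal)
t=7: [7, 7, 7, 7, 7, 7, 7, 7, 7, 7, 7]  (all equal)

Answer: 7
Key observation: Synchronization is absorbing here: once all patches are equal they stay equal, and step 7 is the first all-equal step.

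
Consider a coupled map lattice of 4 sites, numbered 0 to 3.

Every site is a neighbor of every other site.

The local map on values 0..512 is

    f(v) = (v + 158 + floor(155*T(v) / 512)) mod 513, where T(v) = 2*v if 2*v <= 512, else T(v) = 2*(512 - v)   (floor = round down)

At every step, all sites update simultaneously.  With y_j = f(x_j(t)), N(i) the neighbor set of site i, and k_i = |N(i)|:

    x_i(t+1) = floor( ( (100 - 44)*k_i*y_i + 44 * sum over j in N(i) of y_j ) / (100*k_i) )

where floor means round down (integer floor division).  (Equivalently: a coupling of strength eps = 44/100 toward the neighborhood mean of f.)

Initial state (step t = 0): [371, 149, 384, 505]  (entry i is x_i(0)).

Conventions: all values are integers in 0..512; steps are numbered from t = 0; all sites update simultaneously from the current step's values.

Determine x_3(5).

Simulating step by step:
t=0: [371, 149, 384, 505]
t=1: [152, 275, 154, 174]
t=2: [357, 217, 359, 372]
t=3: [156, 326, 156, 158]
t=4: [360, 226, 360, 362]
t=5: [83, 46, 83, 83]

Answer: x_3(5) = 83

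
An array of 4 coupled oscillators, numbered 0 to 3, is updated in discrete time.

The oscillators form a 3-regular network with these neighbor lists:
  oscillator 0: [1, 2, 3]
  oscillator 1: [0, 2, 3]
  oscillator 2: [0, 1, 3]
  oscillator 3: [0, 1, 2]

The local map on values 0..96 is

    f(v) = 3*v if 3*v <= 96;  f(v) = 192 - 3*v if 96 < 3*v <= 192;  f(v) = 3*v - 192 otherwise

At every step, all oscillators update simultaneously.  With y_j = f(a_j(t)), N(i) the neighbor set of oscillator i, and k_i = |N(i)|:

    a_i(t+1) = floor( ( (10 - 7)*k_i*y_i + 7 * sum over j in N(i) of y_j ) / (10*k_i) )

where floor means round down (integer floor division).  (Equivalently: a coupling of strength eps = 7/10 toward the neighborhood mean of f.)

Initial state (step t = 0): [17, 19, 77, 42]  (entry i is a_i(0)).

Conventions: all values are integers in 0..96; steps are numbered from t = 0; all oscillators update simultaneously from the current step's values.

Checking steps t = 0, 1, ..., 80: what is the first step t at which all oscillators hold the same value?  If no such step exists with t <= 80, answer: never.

Answer: 3
Key observation: Synchronization is absorbing here: once all oscillators are equal they stay equal, and step 3 is the first all-equal step.

Derivation:
t=0: [17, 19, 77, 42]  (not all equal)
t=1: [53, 53, 52, 54]  (not all equal)
t=2: [33, 33, 33, 32]  (not all equal)
t=3: [93, 93, 93, 93]  (all equal)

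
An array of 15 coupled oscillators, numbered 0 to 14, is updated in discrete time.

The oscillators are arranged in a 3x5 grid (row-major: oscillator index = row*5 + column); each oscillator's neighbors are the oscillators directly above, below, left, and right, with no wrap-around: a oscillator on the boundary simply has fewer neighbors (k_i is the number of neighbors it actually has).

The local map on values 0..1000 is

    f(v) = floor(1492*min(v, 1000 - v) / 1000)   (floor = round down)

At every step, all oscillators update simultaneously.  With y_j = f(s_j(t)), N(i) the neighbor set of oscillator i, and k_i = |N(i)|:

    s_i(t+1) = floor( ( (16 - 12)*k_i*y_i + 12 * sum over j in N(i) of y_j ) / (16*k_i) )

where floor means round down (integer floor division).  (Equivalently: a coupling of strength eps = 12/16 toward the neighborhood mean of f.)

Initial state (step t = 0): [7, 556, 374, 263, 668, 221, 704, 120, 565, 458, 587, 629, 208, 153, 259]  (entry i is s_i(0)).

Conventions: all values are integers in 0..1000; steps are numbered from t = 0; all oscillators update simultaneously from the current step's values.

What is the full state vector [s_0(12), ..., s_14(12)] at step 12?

Simulating step by step:
t=0: [7, 556, 374, 263, 668, 221, 704, 120, 565, 458, 587, 629, 208, 153, 259]
t=1: [374, 417, 447, 523, 526, 349, 433, 411, 440, 553, 484, 480, 317, 393, 438]
t=2: [567, 623, 653, 685, 693, 611, 624, 610, 647, 670, 644, 639, 596, 591, 632]
t=3: [589, 571, 532, 492, 474, 579, 563, 558, 535, 506, 552, 557, 582, 571, 550]
t=4: [628, 650, 682, 708, 728, 640, 648, 664, 692, 702, 650, 650, 645, 656, 684]
t=5: [535, 519, 483, 443, 430, 534, 521, 497, 469, 444, 527, 524, 516, 493, 476]
t=6: [702, 711, 709, 680, 656, 701, 715, 720, 699, 678, 703, 712, 727, 716, 701]
t=7: [439, 433, 439, 468, 487, 439, 429, 425, 449, 472, 438, 426, 419, 431, 450]
t=8: [651, 648, 658, 686, 707, 650, 641, 643, 669, 692, 646, 638, 634, 652, 672]
t=9: [522, 522, 508, 477, 456, 526, 531, 523, 494, 469, 530, 537, 534, 511, 489]
t=10: [710, 714, 717, 715, 698, 705, 703, 714, 718, 711, 699, 696, 706, 722, 717]
t=11: [432, 430, 424, 429, 433, 441, 437, 429, 423, 430, 447, 445, 432, 423, 422]
t=12: [647, 642, 638, 637, 641, 654, 650, 639, 636, 636, 661, 656, 644, 633, 634]

Answer: [647, 642, 638, 637, 641, 654, 650, 639, 636, 636, 661, 656, 644, 633, 634]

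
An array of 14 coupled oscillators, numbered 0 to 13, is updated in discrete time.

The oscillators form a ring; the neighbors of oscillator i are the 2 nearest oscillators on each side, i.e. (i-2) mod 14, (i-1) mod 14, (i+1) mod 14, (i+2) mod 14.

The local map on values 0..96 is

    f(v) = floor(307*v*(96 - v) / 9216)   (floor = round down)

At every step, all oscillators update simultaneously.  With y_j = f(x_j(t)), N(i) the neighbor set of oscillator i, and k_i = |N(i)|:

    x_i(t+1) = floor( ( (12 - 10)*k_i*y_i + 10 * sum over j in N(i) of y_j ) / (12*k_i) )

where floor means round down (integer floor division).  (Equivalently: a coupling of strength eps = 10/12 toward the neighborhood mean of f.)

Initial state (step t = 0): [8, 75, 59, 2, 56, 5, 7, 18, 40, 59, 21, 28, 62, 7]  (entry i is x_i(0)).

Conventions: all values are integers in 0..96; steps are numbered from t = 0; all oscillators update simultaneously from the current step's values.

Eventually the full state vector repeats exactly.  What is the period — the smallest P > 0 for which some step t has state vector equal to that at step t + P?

Answer: 2
Key observation: The state at step 8, [76, 76, 76, 76, 76, 76, 76, 76, 76, 76, 76, 76, 76, 76], reappears at step 10 — and no state repeats earlier — so the cycle the system enters has period 2.

Derivation:
t=0: [8, 75, 59, 2, 56, 5, 7, 18, 40, 59, 21, 28, 62, 7]
t=1: [48, 33, 44, 45, 35, 32, 46, 45, 51, 60, 66, 55, 44, 46]
t=2: [74, 74, 73, 71, 73, 73, 73, 73, 72, 72, 72, 72, 73, 74]
t=3: [54, 55, 55, 55, 55, 55, 55, 55, 56, 56, 56, 55, 55, 54]
t=4: [75, 75, 75, 75, 75, 75, 74, 74, 74, 74, 74, 74, 74, 75]
t=5: [52, 52, 52, 52, 52, 52, 53, 53, 54, 54, 54, 53, 53, 52]
t=6: [75, 76, 76, 76, 75, 75, 75, 75, 75, 75, 75, 75, 75, 75]
t=7: [51, 50, 50, 50, 51, 51, 52, 52, 52, 52, 52, 52, 52, 51]
t=8: [76, 76, 76, 76, 76, 76, 76, 76, 76, 76, 76, 76, 76, 76]
t=9: [50, 50, 50, 50, 50, 50, 50, 50, 50, 50, 50, 50, 50, 50]
t=10: [76, 76, 76, 76, 76, 76, 76, 76, 76, 76, 76, 76, 76, 76]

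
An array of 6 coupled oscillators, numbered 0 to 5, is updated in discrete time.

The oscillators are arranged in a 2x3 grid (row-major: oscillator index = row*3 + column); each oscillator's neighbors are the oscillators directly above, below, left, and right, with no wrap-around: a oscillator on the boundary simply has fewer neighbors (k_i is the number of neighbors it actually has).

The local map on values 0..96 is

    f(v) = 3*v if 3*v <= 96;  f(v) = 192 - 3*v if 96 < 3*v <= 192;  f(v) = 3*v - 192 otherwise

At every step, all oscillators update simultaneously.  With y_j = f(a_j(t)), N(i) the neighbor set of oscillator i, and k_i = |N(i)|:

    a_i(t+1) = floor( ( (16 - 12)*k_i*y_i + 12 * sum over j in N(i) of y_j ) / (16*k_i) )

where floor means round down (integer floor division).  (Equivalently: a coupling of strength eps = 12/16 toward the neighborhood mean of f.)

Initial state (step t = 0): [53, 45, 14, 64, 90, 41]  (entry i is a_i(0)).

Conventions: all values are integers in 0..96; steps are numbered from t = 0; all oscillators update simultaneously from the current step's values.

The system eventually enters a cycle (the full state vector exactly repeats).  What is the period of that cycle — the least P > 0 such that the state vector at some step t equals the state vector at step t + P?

Answer: 7
Key observation: The state at step 62, [61, 46, 61, 46, 61, 46], reappears at step 69 — and no state repeats earlier — so the cycle the system enters has period 7.

Derivation:
t=0: [53, 45, 14, 64, 90, 41]
t=1: [29, 52, 57, 41, 51, 62]
t=2: [61, 45, 21, 64, 37, 24]
t=3: [23, 52, 64, 33, 52, 72]
t=4: [65, 35, 22, 62, 47, 19]
t=5: [35, 51, 70, 21, 50, 58]
t=6: [60, 46, 25, 64, 40, 27]
t=7: [23, 53, 69, 31, 51, 75]
t=8: [64, 39, 28, 63, 49, 28]
t=9: [29, 51, 80, 17, 51, 69]
t=10: [55, 53, 32, 60, 36, 36]
t=11: [23, 60, 67, 44, 53, 88]
t=12: [44, 30, 33, 53, 44, 33]
t=13: [61, 75, 91, 53, 69, 80]
t=14: [27, 34, 50, 17, 32, 48]
t=15: [73, 77, 62, 79, 71, 63]
t=16: [38, 23, 17, 29, 27, 10]
t=17: [78, 69, 49, 81, 66, 57]
t=18: [35, 27, 24, 30, 23, 24]
t=19: [85, 77, 75, 81, 78, 70]
t=20: [49, 44, 29, 52, 37, 32]
t=21: [47, 68, 80, 56, 68, 87]
t=22: [26, 30, 42, 29, 29, 39]
t=23: [85, 80, 78, 83, 84, 76]
t=24: [55, 53, 42, 60, 50, 47]
t=25: [23, 42, 48, 28, 34, 53]
t=26: [73, 68, 49, 80, 68, 60]
t=27: [29, 24, 20, 26, 21, 24]
t=28: [78, 70, 69, 75, 71, 64]
t=29: [29, 24, 10, 31, 18, 13]
t=30: [83, 60, 49, 76, 64, 41]
t=31: [32, 28, 41, 30, 29, 34]
t=32: [89, 84, 82, 91, 87, 81]
t=33: [71, 64, 55, 74, 65, 58]
t=34: [16, 12, 13, 16, 12, 15]
t=35: [43, 39, 40, 43, 41, 39]
t=36: [67, 69, 74, 65, 70, 71]
t=37: [9, 18, 21, 10, 14, 23]
t=38: [38, 46, 61, 33, 48, 56]
t=39: [74, 47, 31, 70, 54, 27]
t=40: [33, 51, 72, 27, 45, 66]
t=41: [68, 53, 22, 76, 45, 31]
t=42: [28, 42, 63, 34, 54, 69]
t=43: [79, 45, 31, 65, 50, 16]
t=44: [33, 59, 62, 33, 37, 62]
t=45: [63, 48, 9, 88, 48, 34]
t=46: [45, 31, 58, 37, 64, 50]
t=47: [79, 42, 55, 41, 54, 17]
t=48: [61, 42, 50, 45, 54, 34]
t=49: [48, 36, 69, 28, 60, 49]
t=50: [75, 39, 52, 43, 56, 21]
t=51: [60, 42, 60, 37, 56, 38]
t=52: [58, 28, 57, 33, 62, 33]
t=53: [70, 32, 71, 32, 69, 33]
t=54: [76, 37, 76, 36, 75, 36]
t=55: [70, 46, 70, 46, 70, 46]
t=56: [45, 27, 45, 27, 45, 27]
t=57: [75, 63, 75, 63, 75, 63]
t=58: [10, 25, 10, 25, 10, 25]
t=59: [63, 41, 63, 41, 63, 41]
t=60: [52, 19, 52, 19, 52, 19]
t=61: [51, 41, 51, 41, 51, 41]
t=62: [61, 46, 61, 46, 61, 46]
t=63: [42, 20, 42, 20, 42, 20]
t=64: [61, 64, 61, 64, 61, 64]
t=65: [2, 6, 2, 6, 2, 6]
t=66: [15, 9, 15, 9, 15, 9]
t=67: [31, 40, 31, 40, 31, 40]
t=68: [77, 87, 77, 87, 77, 87]
t=69: [61, 46, 61, 46, 61, 46]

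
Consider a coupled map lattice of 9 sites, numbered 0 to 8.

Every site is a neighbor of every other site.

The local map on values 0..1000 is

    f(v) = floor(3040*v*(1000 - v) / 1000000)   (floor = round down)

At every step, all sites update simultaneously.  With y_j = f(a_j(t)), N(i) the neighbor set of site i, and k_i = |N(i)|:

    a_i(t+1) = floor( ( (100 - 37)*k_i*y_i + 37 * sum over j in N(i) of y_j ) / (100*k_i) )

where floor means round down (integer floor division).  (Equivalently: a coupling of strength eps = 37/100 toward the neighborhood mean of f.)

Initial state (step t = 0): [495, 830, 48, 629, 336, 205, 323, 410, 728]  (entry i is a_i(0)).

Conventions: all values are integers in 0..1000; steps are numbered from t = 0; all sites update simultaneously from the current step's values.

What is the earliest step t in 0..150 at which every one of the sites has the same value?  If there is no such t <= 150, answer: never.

Answer: 12
Key observation: Synchronization is absorbing here: once all sites are equal they stay equal, and step 12 is the first all-equal step.

Derivation:
t=0: [495, 830, 48, 629, 336, 205, 323, 410, 728]  (not all equal)
t=1: [683, 490, 321, 654, 636, 529, 628, 669, 591]  (not all equal)
t=2: [677, 736, 679, 694, 703, 735, 707, 686, 721]  (not all equal)
t=3: [650, 607, 649, 639, 632, 608, 629, 644, 619]  (not all equal)
t=4: [697, 717, 698, 703, 706, 716, 708, 700, 712]  (not all equal)
t=5: [636, 621, 635, 632, 629, 622, 628, 634, 625]  (not all equal)
t=6: [705, 712, 705, 707, 708, 711, 709, 706, 710]  (not all equal)
t=7: [630, 624, 630, 628, 627, 625, 627, 629, 626]  (not all equal)
t=8: [708, 711, 708, 710, 710, 711, 710, 709, 710]  (not all equal)
t=9: [627, 624, 627, 625, 625, 624, 625, 626, 625]  (not all equal)
t=10: [710, 712, 710, 711, 711, 712, 711, 711, 711]  (not all equal)
t=11: [624, 623, 624, 624, 624, 623, 624, 624, 624]  (not all equal)
t=12: [713, 713, 713, 713, 713, 713, 713, 713, 713]  (all equal)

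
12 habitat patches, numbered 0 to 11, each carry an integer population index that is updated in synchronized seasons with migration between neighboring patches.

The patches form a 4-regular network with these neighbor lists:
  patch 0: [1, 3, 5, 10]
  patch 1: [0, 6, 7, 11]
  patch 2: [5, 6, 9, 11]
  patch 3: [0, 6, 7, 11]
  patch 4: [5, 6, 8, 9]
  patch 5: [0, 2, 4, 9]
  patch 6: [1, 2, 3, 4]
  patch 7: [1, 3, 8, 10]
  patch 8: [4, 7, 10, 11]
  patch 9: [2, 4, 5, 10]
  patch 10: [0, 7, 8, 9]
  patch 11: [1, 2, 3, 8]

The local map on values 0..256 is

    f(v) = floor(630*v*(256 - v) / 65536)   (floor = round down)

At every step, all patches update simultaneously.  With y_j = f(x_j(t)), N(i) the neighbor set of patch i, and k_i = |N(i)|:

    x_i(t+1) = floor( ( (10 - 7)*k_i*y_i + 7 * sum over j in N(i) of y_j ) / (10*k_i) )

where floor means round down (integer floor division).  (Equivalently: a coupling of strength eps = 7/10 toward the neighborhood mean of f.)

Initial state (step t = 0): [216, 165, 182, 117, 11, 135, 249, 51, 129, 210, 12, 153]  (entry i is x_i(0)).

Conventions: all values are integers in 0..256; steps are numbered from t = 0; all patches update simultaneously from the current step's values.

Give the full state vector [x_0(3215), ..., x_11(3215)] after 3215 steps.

Answer: [152, 152, 152, 152, 152, 152, 152, 152, 152, 152, 152, 152]
Key observation: The state at step 4, [151, 151, 151, 151, 151, 151, 151, 151, 151, 151, 151, 151], reappears at step 6: the system is in a cycle of period 2 from step 4 on.  Therefore the state at step 3215 equals the state at step 4 + ((3215 - 4) mod 2) = 5, which is [152, 152, 152, 152, 152, 152, 152, 152, 152, 152, 152, 152].

Derivation:
t=0: [216, 165, 182, 117, 11, 135, 249, 51, 129, 210, 12, 153]
t=1: [109, 104, 111, 108, 81, 104, 84, 114, 100, 86, 84, 147]
t=2: [149, 150, 148, 151, 141, 147, 145, 149, 146, 143, 146, 152]
t=3: [153, 152, 153, 152, 154, 154, 153, 153, 153, 154, 153, 152]
t=4: [151, 151, 151, 151, 151, 151, 151, 151, 151, 151, 151, 151]
t=5: [152, 152, 152, 152, 152, 152, 152, 152, 152, 152, 152, 152]
t=6: [151, 151, 151, 151, 151, 151, 151, 151, 151, 151, 151, 151]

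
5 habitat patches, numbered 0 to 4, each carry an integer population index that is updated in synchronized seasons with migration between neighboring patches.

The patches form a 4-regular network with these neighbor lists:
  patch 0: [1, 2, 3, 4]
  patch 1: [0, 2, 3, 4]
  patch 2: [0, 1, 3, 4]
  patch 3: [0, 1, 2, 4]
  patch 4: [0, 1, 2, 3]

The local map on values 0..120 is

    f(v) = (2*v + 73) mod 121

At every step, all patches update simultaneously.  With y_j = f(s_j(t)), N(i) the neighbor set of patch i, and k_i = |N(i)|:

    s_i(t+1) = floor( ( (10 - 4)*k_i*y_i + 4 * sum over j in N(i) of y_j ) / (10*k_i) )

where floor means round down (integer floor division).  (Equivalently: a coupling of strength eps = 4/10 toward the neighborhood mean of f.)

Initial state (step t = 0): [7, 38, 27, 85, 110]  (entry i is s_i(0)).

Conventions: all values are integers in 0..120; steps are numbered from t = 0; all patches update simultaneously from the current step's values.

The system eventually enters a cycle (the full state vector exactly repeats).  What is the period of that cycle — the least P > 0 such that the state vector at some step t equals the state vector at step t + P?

Simulating step by step:
t=0: [7, 38, 27, 85, 110]
t=1: [60, 31, 20, 17, 42]
t=2: [70, 41, 90, 87, 52]
t=3: [65, 36, 25, 22, 47]
t=4: [68, 39, 28, 85, 50]
t=5: [61, 32, 21, 18, 43]
t=6: [72, 43, 92, 89, 54]
t=7: [69, 40, 29, 26, 51]
t=8: [64, 35, 24, 21, 46]
t=9: [66, 37, 26, 83, 48]
t=10: [70, 41, 30, 87, 52]
t=11: [65, 36, 25, 22, 47]

Answer: 8
Key observation: The state at step 3, [65, 36, 25, 22, 47], reappears at step 11 — and no state repeats earlier — so the cycle the system enters has period 8.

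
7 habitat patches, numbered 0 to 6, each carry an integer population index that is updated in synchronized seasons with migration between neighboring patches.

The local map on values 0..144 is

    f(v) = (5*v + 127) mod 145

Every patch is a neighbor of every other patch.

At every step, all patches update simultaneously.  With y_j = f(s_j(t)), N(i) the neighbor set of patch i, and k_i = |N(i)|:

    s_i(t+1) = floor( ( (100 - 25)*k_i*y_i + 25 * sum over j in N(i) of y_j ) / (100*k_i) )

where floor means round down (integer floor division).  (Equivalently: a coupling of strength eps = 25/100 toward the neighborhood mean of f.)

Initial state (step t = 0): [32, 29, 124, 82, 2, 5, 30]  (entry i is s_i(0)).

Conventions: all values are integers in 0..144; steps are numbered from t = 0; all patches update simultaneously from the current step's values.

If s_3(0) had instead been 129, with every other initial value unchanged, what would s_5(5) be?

Answer: s_5(5) = 86
Key observation: This trace re-runs the system from the modified initial state.

Derivation:
t=0: [32, 29, 124, 129, 2, 5, 30]
t=1: [126, 115, 41, 58, 122, 30, 119]
t=2: [48, 111, 55, 115, 33, 118, 125]
t=3: [78, 96, 103, 110, 25, 121, 43]
t=4: [76, 37, 62, 86, 93, 23, 54]
t=5: [69, 33, 19, 104, 26, 86, 93]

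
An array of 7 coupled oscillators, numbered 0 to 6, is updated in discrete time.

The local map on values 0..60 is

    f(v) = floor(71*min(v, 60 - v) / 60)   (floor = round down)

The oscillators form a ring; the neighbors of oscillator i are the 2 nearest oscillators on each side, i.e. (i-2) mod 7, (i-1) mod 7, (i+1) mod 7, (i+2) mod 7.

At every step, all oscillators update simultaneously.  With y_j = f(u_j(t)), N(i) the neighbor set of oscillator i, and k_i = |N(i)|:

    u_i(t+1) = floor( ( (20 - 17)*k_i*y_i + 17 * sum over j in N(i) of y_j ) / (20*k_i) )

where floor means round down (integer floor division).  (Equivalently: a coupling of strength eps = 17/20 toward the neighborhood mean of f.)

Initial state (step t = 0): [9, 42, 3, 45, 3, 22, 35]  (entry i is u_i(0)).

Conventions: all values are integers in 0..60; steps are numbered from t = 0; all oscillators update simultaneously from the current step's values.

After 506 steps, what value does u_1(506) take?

Answer: u_1(506) = 30
Key observation: The state at step 6, [30, 30, 30, 30, 30, 30, 30], reappears at step 10: the system is in a cycle of period 4 from step 6 on.  Therefore the state at step 506 equals the state at step 6 + ((506 - 6) mod 4) = 6, which is [30, 30, 30, 30, 30, 30, 30].

Derivation:
t=0: [9, 42, 3, 45, 3, 22, 35]
t=1: [18, 15, 11, 13, 16, 16, 17]
t=2: [17, 17, 17, 16, 16, 18, 18]
t=3: [20, 19, 19, 19, 19, 19, 19]
t=4: [22, 22, 22, 22, 22, 22, 22]
t=5: [26, 26, 26, 26, 26, 26, 26]
t=6: [30, 30, 30, 30, 30, 30, 30]
t=7: [35, 35, 35, 35, 35, 35, 35]
t=8: [29, 29, 29, 29, 29, 29, 29]
t=9: [34, 34, 34, 34, 34, 34, 34]
t=10: [30, 30, 30, 30, 30, 30, 30]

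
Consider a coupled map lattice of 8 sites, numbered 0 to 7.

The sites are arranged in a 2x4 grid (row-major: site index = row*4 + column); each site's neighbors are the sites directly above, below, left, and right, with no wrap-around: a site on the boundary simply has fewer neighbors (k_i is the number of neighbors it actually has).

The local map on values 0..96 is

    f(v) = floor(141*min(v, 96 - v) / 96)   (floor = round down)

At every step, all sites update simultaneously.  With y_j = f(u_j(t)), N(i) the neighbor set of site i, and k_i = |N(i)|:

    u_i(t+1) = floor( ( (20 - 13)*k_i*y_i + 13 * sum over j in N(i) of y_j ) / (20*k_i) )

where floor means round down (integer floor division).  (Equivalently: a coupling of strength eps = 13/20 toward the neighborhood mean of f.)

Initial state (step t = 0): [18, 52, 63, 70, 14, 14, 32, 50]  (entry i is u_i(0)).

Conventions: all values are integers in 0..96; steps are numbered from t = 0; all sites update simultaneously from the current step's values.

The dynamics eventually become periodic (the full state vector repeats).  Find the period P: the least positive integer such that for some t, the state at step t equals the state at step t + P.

Simulating step by step:
t=0: [18, 52, 63, 70, 14, 14, 32, 50]
t=1: [36, 42, 49, 50, 21, 35, 45, 51]
t=2: [47, 58, 66, 67, 43, 51, 63, 66]
t=3: [62, 58, 46, 43, 65, 59, 50, 44]
t=4: [49, 56, 63, 64, 49, 55, 63, 64]
t=5: [65, 58, 49, 47, 66, 58, 50, 47]
t=6: [47, 55, 65, 69, 47, 55, 65, 68]
t=7: [66, 58, 46, 41, 66, 58, 47, 41]
t=8: [47, 55, 63, 62, 47, 55, 63, 62]
t=9: [66, 59, 50, 48, 66, 59, 50, 48]
t=10: [47, 54, 64, 69, 47, 54, 64, 69]
t=11: [66, 59, 48, 41, 66, 59, 48, 41]
t=12: [47, 55, 64, 63, 47, 55, 64, 63]
t=13: [66, 59, 50, 47, 66, 59, 50, 47]
t=14: [47, 54, 64, 68, 47, 54, 64, 68]
t=15: [66, 59, 48, 42, 66, 59, 48, 42]
t=16: [47, 55, 64, 63, 47, 55, 64, 63]

Answer: 4
Key observation: The state at step 12, [47, 55, 64, 63, 47, 55, 64, 63], reappears at step 16 — and no state repeats earlier — so the cycle the system enters has period 4.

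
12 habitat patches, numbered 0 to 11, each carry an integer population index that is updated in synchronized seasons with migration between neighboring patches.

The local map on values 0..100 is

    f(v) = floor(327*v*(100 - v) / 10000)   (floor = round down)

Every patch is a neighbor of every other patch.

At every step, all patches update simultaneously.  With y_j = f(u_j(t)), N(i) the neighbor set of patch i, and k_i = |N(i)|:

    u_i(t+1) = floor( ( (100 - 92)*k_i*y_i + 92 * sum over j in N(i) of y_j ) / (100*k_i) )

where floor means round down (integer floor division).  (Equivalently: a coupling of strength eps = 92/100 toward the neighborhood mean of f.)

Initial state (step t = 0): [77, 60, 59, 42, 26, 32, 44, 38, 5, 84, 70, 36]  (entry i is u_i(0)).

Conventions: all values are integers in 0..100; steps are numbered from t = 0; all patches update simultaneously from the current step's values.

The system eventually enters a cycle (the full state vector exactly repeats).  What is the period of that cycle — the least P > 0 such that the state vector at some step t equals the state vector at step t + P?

Simulating step by step:
t=0: [77, 60, 59, 42, 26, 32, 44, 38, 5, 84, 70, 36]
t=1: [65, 65, 65, 65, 65, 65, 65, 65, 65, 65, 65, 65]
t=2: [74, 74, 74, 74, 74, 74, 74, 74, 74, 74, 74, 74]
t=3: [62, 62, 62, 62, 62, 62, 62, 62, 62, 62, 62, 62]
t=4: [77, 77, 77, 77, 77, 77, 77, 77, 77, 77, 77, 77]
t=5: [57, 57, 57, 57, 57, 57, 57, 57, 57, 57, 57, 57]
t=6: [80, 80, 80, 80, 80, 80, 80, 80, 80, 80, 80, 80]
t=7: [52, 52, 52, 52, 52, 52, 52, 52, 52, 52, 52, 52]
t=8: [81, 81, 81, 81, 81, 81, 81, 81, 81, 81, 81, 81]
t=9: [50, 50, 50, 50, 50, 50, 50, 50, 50, 50, 50, 50]
t=10: [81, 81, 81, 81, 81, 81, 81, 81, 81, 81, 81, 81]

Answer: 2
Key observation: The state at step 8, [81, 81, 81, 81, 81, 81, 81, 81, 81, 81, 81, 81], reappears at step 10 — and no state repeats earlier — so the cycle the system enters has period 2.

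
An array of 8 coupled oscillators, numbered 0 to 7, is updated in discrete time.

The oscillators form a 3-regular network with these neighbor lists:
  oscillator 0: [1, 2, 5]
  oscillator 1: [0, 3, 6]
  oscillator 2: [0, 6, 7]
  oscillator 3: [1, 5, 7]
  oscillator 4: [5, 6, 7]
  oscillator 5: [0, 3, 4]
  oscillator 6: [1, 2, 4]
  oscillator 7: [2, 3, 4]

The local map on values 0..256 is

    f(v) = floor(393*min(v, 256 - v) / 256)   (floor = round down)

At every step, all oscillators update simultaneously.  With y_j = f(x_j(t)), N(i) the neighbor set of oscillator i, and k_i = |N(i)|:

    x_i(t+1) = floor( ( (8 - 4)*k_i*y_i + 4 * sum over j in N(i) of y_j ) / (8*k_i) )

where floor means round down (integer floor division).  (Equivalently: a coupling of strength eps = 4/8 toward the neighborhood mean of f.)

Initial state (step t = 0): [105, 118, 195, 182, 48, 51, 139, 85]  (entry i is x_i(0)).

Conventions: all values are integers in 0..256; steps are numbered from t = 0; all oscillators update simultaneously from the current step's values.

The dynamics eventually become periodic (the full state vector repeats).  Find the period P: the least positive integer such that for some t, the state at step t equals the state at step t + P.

Simulating step by step:
t=0: [105, 118, 195, 182, 48, 51, 139, 85]
t=1: [139, 166, 124, 121, 101, 96, 147, 111]
t=2: [168, 157, 181, 168, 158, 160, 164, 173]
t=3: [136, 144, 124, 138, 144, 143, 139, 130]
t=4: [181, 176, 187, 180, 176, 175, 178, 186]
t=5: [116, 119, 109, 116, 119, 120, 117, 110]
t=6: [177, 180, 171, 178, 179, 181, 178, 171]
t=7: [120, 117, 126, 119, 119, 117, 120, 126]
t=8: [183, 181, 190, 182, 183, 180, 184, 189]
t=9: [111, 113, 104, 112, 110, 114, 109, 105]
t=10: [169, 171, 162, 170, 167, 172, 166, 163]
t=11: [133, 132, 140, 132, 136, 130, 137, 139]
t=12: [187, 188, 180, 188, 184, 190, 183, 181]
t=13: [106, 105, 113, 105, 109, 103, 111, 112]
t=14: [163, 162, 170, 162, 166, 160, 168, 169]
t=15: [141, 142, 134, 142, 138, 144, 136, 135]
t=16: [176, 176, 184, 176, 180, 174, 182, 183]
t=17: [120, 120, 112, 120, 116, 122, 114, 114]
t=18: [182, 182, 174, 183, 178, 184, 176, 176]
t=19: [114, 114, 122, 113, 118, 112, 120, 120]
t=20: [176, 176, 184, 174, 180, 173, 182, 182]
t=21: [120, 121, 113, 122, 116, 124, 114, 115]
t=22: [183, 183, 175, 185, 179, 186, 176, 177]
t=23: [113, 113, 121, 110, 117, 109, 120, 118]
t=24: [174, 174, 182, 170, 178, 170, 181, 179]
t=25: [124, 124, 116, 128, 120, 128, 117, 119]
t=26: [189, 189, 180, 192, 184, 193, 181, 184]
t=27: [103, 103, 112, 100, 108, 99, 112, 109]
t=28: [159, 159, 168, 155, 164, 154, 167, 165]
t=29: [147, 147, 138, 151, 142, 152, 138, 141]
t=30: [168, 168, 177, 164, 173, 163, 177, 174]
t=31: [133, 133, 124, 137, 128, 138, 124, 127]
t=32: [187, 187, 190, 184, 192, 184, 190, 191]
t=33: [105, 105, 101, 107, 100, 107, 101, 101]
t=34: [160, 160, 156, 162, 155, 161, 155, 156]
t=35: [147, 147, 152, 146, 153, 146, 153, 151]
t=36: [165, 165, 160, 166, 160, 166, 159, 161]
t=37: [140, 140, 145, 139, 145, 139, 146, 144]
t=38: [176, 176, 171, 177, 171, 177, 170, 172]
t=39: [123, 123, 128, 122, 128, 122, 129, 127]
t=40: [189, 188, 194, 188, 193, 188, 193, 193]
t=41: [101, 102, 96, 102, 97, 102, 97, 97]
t=42: [154, 154, 148, 154, 149, 154, 149, 149]
t=43: [157, 157, 163, 157, 162, 157, 162, 162]
t=44: [149, 149, 144, 149, 145, 149, 144, 144]
t=45: [165, 165, 169, 165, 169, 165, 169, 169]
t=46: [138, 138, 134, 138, 134, 138, 134, 134]
t=47: [182, 182, 186, 182, 186, 182, 186, 186]
t=48: [112, 112, 108, 112, 108, 112, 108, 108]
t=49: [170, 170, 166, 170, 166, 170, 166, 166]
t=50: [133, 133, 137, 133, 137, 133, 137, 137]
t=51: [187, 187, 183, 187, 183, 187, 183, 183]
t=52: [106, 106, 110, 106, 110, 106, 110, 110]
t=53: [163, 163, 167, 163, 167, 163, 167, 167]
t=54: [141, 141, 137, 141, 137, 141, 137, 137]
t=55: [177, 177, 181, 177, 181, 177, 181, 181]
t=56: [120, 120, 116, 120, 116, 120, 116, 116]
t=57: [183, 183, 179, 183, 179, 183, 179, 179]
t=58: [113, 113, 117, 113, 117, 113, 117, 117]
t=59: [174, 174, 178, 174, 178, 174, 178, 178]
t=60: [124, 124, 120, 124, 120, 124, 120, 120]
t=61: [189, 189, 185, 189, 185, 189, 185, 185]
t=62: [103, 103, 107, 103, 107, 103, 107, 107]
t=63: [159, 159, 163, 159, 163, 159, 163, 163]
t=64: [147, 147, 143, 147, 143, 147, 143, 143]
t=65: [168, 168, 172, 168, 172, 168, 172, 172]
t=66: [133, 133, 129, 133, 129, 133, 129, 129]
t=67: [189, 189, 193, 189, 193, 189, 193, 193]
t=68: [101, 101, 97, 101, 97, 101, 97, 97]
t=69: [153, 153, 149, 153, 149, 153, 149, 149]
t=70: [159, 159, 163, 159, 163, 159, 163, 163]

Answer: 7
Key observation: The state at step 63, [159, 159, 163, 159, 163, 159, 163, 163], reappears at step 70 — and no state repeats earlier — so the cycle the system enters has period 7.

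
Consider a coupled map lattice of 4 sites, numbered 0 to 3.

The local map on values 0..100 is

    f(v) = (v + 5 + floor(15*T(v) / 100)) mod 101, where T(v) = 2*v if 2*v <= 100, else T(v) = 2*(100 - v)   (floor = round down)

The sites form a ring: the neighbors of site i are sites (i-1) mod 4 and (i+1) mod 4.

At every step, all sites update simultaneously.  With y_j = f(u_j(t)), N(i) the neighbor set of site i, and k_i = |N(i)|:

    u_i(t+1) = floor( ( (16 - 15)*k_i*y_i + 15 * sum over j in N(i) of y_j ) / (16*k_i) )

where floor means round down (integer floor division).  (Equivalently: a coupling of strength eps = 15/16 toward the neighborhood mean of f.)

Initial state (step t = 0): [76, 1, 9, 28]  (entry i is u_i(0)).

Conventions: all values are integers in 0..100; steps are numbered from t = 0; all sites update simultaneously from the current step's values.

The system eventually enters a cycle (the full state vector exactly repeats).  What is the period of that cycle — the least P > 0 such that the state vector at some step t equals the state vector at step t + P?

Answer: 5
Key observation: The state at step 37, [81, 14, 81, 14], reappears at step 42 — and no state repeats earlier — so the cycle the system enters has period 5.

Derivation:
t=0: [76, 1, 9, 28]
t=1: [27, 49, 23, 51]
t=2: [67, 38, 66, 39]
t=3: [56, 79, 56, 79]
t=4: [89, 75, 89, 75]
t=5: [87, 96, 87, 96]
t=6: [6, 89, 6, 89]
t=7: [91, 17, 91, 17]
t=8: [31, 93, 31, 93]
t=9: [96, 48, 96, 48]
t=10: [62, 5, 62, 5]
t=11: [15, 73, 15, 73]
t=12: [82, 27, 82, 27]
t=13: [43, 88, 43, 88]
t=14: [93, 62, 93, 62]
t=15: [79, 98, 79, 98]
t=16: [7, 84, 7, 84]
t=17: [88, 18, 88, 18]
t=18: [32, 91, 32, 91]
t=19: [94, 49, 94, 49]
t=20: [70, 98, 70, 98]
t=21: [7, 78, 7, 78]
t=22: [84, 18, 84, 18]
t=23: [32, 88, 32, 88]
t=24: [92, 49, 92, 49]
t=25: [69, 97, 69, 97]
t=26: [6, 77, 6, 77]
t=27: [83, 16, 83, 16]
t=28: [29, 88, 29, 88]
t=29: [92, 45, 92, 45]
t=30: [65, 96, 65, 96]
t=31: [5, 75, 5, 75]
t=32: [82, 15, 82, 15]
t=33: [28, 87, 28, 87]
t=34: [91, 44, 91, 44]
t=35: [64, 95, 64, 95]
t=36: [4, 74, 4, 74]
t=37: [81, 14, 81, 14]
t=38: [27, 86, 27, 86]
t=39: [91, 43, 91, 43]
t=40: [62, 95, 62, 95]
t=41: [4, 73, 4, 73]
t=42: [81, 14, 81, 14]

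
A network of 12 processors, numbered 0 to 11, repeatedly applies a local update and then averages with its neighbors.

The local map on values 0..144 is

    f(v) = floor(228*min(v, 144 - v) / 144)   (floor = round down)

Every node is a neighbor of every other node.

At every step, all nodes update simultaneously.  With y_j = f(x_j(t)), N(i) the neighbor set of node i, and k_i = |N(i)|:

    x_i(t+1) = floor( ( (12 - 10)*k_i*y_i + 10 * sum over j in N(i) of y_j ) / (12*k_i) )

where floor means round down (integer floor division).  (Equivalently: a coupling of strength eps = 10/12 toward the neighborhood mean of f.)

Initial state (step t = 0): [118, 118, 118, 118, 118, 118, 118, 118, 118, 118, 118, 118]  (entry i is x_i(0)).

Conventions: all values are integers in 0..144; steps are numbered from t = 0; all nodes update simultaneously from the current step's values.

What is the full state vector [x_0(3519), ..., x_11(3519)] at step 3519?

Simulating step by step:
t=0: [118, 118, 118, 118, 118, 118, 118, 118, 118, 118, 118, 118]
t=1: [41, 41, 41, 41, 41, 41, 41, 41, 41, 41, 41, 41]
t=2: [64, 64, 64, 64, 64, 64, 64, 64, 64, 64, 64, 64]
t=3: [101, 101, 101, 101, 101, 101, 101, 101, 101, 101, 101, 101]
t=4: [68, 68, 68, 68, 68, 68, 68, 68, 68, 68, 68, 68]
t=5: [107, 107, 107, 107, 107, 107, 107, 107, 107, 107, 107, 107]
t=6: [58, 58, 58, 58, 58, 58, 58, 58, 58, 58, 58, 58]
t=7: [91, 91, 91, 91, 91, 91, 91, 91, 91, 91, 91, 91]
t=8: [83, 83, 83, 83, 83, 83, 83, 83, 83, 83, 83, 83]
t=9: [96, 96, 96, 96, 96, 96, 96, 96, 96, 96, 96, 96]
t=10: [76, 76, 76, 76, 76, 76, 76, 76, 76, 76, 76, 76]
t=11: [107, 107, 107, 107, 107, 107, 107, 107, 107, 107, 107, 107]

Answer: [96, 96, 96, 96, 96, 96, 96, 96, 96, 96, 96, 96]
Key observation: The state at step 5, [107, 107, 107, 107, 107, 107, 107, 107, 107, 107, 107, 107], reappears at step 11: the system is in a cycle of period 6 from step 5 on.  Therefore the state at step 3519 equals the state at step 5 + ((3519 - 5) mod 6) = 9, which is [96, 96, 96, 96, 96, 96, 96, 96, 96, 96, 96, 96].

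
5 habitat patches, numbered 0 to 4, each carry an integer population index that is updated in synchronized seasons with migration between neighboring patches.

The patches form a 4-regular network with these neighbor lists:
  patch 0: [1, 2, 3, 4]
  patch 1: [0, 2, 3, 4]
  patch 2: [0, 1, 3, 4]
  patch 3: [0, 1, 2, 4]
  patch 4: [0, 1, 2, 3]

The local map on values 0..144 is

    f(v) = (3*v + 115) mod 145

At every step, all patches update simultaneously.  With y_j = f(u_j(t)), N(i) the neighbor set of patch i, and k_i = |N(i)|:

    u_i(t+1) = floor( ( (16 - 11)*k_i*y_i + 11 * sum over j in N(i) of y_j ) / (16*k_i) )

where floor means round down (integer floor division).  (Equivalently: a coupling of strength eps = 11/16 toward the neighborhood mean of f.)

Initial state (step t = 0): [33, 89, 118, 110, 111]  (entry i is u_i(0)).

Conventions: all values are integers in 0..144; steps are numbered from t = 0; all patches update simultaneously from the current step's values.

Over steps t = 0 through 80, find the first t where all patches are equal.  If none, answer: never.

Answer: 5
Key observation: Synchronization is absorbing here: once all patches are equal they stay equal, and step 5 is the first all-equal step.

Derivation:
t=0: [33, 89, 118, 110, 111]  (not all equal)
t=1: [47, 50, 42, 38, 39]  (not all equal)
t=2: [101, 102, 99, 97, 97]  (not all equal)
t=3: [123, 123, 122, 121, 121]  (not all equal)
t=4: [46, 46, 46, 45, 45]  (not all equal)
t=5: [106, 106, 106, 106, 106]  (all equal)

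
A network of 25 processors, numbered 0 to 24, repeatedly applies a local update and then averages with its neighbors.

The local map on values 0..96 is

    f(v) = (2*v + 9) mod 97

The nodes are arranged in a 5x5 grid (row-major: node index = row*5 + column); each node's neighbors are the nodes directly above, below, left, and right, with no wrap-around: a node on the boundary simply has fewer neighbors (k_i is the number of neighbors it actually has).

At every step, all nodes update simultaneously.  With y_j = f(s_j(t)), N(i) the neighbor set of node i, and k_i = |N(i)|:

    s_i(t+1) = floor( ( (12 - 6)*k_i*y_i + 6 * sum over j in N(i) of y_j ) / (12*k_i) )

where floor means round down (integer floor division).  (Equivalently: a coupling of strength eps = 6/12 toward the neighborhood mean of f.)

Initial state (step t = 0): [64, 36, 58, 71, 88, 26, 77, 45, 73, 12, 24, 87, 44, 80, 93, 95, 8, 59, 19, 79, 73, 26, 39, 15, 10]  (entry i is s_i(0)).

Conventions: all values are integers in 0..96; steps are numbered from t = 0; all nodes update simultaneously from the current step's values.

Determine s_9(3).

Simulating step by step:
t=0: [64, 36, 58, 71, 88, 26, 77, 45, 73, 12, 24, 87, 44, 80, 93, 95, 8, 59, 19, 79, 73, 26, 39, 15, 10]
t=1: [55, 62, 36, 56, 65, 57, 61, 20, 49, 41, 53, 61, 23, 49, 29, 25, 35, 34, 49, 47, 45, 58, 65, 46, 41]
t=2: [26, 40, 58, 34, 49, 25, 35, 47, 26, 65, 28, 40, 48, 22, 51, 46, 64, 61, 17, 31, 22, 34, 39, 25, 48]
t=3: [67, 72, 42, 55, 34, 63, 69, 25, 52, 35, 57, 68, 26, 42, 34, 28, 45, 39, 48, 46, 46, 68, 71, 52, 36]

Answer: s_9(3) = 35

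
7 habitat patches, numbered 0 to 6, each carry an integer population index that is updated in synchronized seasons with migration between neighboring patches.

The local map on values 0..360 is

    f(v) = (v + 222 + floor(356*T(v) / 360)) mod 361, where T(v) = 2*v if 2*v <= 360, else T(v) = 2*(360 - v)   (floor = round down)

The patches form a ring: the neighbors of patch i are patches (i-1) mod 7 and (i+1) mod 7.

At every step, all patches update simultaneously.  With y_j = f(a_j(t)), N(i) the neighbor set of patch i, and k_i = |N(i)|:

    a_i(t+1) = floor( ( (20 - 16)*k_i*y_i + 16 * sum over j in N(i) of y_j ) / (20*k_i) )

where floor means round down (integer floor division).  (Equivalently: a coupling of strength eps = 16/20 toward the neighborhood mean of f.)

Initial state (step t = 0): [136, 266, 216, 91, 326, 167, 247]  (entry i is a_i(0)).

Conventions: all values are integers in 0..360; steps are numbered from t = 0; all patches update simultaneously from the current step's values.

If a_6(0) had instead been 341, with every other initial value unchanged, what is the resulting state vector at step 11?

Simulating step by step:
t=0: [136, 266, 216, 91, 326, 167, 341]
t=1: [273, 168, 177, 127, 246, 268, 297]
t=2: [174, 133, 101, 191, 286, 307, 302]
t=3: [217, 123, 145, 186, 177, 282, 171]
t=4: [166, 306, 161, 133, 136, 73, 264]
t=5: [305, 332, 280, 293, 187, 247, 236]
t=6: [290, 278, 273, 188, 252, 214, 310]
t=7: [285, 298, 192, 258, 77, 238, 170]
t=8: [173, 183, 245, 109, 282, 106, 254]
t=9: [145, 145, 153, 289, 203, 283, 141]
t=10: [287, 301, 296, 189, 237, 176, 291]
t=11: [284, 285, 178, 255, 88, 256, 184]

Answer: [284, 285, 178, 255, 88, 256, 184]
Key observation: This trace re-runs the system from the modified initial state.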